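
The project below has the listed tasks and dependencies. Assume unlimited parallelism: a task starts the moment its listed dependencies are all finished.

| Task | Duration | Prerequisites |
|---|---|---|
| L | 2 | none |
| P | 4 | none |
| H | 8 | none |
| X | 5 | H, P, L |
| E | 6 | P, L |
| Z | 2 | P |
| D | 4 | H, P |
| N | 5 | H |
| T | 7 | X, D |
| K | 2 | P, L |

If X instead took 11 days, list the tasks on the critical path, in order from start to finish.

The binding path is H→X→T = 8+5+7 = 20; finish at 20 days.
X is on the critical path; changing it to 11 makes that path 26 days.
The critical path is still H→X→T; finish is now 26 days.

H, X, T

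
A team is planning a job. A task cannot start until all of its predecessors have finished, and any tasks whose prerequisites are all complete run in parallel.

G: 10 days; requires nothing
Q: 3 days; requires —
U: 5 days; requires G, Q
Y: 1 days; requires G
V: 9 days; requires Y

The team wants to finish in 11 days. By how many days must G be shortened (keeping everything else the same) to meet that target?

9

Current finish: 20 days; target: 11.
G is on every critical path, so each day cut from G cuts the finish by one (this holds down to a finish of 11).
Need 20 − 11 = 9 days off G → G becomes 1 day, finish becomes 11.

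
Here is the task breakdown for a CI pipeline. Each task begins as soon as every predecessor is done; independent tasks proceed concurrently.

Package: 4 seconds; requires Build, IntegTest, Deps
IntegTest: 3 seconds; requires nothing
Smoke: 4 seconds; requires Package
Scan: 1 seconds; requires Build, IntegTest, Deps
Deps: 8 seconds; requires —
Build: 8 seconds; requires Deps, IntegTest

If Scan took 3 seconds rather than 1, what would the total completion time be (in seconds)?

24

As given, the longest chain is Deps→Build→Package→Smoke = 8+8+4+4 = 24, so the finish is 24 seconds.
The longest path through Scan is only 17 seconds, so Scan has float 7.
That remains the longest chain; total 24 seconds.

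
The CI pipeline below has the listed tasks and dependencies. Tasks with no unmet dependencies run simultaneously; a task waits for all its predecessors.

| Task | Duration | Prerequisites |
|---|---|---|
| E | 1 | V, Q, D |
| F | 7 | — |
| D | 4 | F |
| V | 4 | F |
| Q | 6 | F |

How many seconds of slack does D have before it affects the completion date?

2

Critical path: F→Q→E = 7+6+1 = 14, so the finish is 14 seconds.
The longest chain containing D totals 12 seconds.
Slack of D = 9 − 7 = 2 seconds.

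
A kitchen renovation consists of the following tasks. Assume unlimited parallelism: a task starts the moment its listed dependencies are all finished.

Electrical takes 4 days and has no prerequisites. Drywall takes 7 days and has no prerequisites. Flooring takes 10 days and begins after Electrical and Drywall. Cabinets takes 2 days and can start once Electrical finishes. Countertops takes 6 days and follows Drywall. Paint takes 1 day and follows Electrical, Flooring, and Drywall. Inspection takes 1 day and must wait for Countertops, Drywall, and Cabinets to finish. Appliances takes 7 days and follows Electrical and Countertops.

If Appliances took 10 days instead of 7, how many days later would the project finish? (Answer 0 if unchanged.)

3

The binding path is Drywall→Countertops→Appliances = 7+6+7 = 20; finish at 20 days.
Appliances lies on that path, so at 10 days the path becomes 23 days.
The critical path is still Drywall→Countertops→Appliances; finish is now 23 days.
Change in finish: 23 − 20 = +3 days.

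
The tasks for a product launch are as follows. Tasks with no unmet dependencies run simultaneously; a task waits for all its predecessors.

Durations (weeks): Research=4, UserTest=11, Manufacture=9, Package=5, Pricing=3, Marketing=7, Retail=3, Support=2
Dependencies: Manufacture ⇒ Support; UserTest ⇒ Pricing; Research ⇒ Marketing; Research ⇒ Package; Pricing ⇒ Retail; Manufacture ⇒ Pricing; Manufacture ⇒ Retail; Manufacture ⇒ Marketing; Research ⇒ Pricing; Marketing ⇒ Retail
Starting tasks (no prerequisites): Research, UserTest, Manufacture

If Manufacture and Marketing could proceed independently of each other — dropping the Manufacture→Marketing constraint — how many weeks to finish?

17

With the dependency in place, Manufacture→Marketing→Retail = 9+7+3 = 19 sets the finish at 19 weeks.
Without Manufacture→Marketing, Marketing's earliest start moves from 9 to 4.
After: UserTest→Pricing→Retail = 11+3+3 = 17 → 17 weeks.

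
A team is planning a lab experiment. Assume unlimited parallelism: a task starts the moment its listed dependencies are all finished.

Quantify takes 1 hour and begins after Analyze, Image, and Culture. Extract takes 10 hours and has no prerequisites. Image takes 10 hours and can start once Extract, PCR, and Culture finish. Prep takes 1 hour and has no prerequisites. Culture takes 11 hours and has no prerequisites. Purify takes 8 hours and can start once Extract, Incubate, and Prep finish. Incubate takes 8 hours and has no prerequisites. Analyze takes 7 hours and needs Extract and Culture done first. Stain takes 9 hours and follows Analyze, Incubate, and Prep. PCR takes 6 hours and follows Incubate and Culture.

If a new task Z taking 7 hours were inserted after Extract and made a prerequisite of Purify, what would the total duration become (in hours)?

28

Originally the schedule takes 28 hours.
With Z inserted, Purify now waits for max(Extract, Incubate, Prep, Z).
New critical path: Culture→PCR→Image→Quantify = 11+6+10+1 = 28 ⇒ 28 hours.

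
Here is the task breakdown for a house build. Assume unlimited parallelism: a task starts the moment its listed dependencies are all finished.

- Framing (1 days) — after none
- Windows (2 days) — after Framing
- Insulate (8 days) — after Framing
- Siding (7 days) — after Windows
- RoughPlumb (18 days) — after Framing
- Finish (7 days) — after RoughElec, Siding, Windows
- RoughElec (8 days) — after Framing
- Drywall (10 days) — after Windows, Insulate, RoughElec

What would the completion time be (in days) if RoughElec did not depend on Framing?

19

Original critical path: Framing→RoughPlumb = 1+18 = 19 ⇒ 19 days.
Without Framing→RoughElec, RoughElec's earliest start moves from 1 to 0.
After: Framing→RoughPlumb = 1+18 = 19 → 19 days.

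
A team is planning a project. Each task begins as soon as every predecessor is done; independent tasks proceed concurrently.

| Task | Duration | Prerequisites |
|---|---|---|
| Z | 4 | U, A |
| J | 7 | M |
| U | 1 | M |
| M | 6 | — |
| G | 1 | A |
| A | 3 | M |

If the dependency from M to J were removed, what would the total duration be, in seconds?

13

Original critical path: M→A→Z = 6+3+4 = 13 ⇒ 13 seconds.
Without M→J, J's earliest start moves from 6 to 0.
New critical path: M→A→Z = 6+3+4 = 13 ⇒ 13 seconds.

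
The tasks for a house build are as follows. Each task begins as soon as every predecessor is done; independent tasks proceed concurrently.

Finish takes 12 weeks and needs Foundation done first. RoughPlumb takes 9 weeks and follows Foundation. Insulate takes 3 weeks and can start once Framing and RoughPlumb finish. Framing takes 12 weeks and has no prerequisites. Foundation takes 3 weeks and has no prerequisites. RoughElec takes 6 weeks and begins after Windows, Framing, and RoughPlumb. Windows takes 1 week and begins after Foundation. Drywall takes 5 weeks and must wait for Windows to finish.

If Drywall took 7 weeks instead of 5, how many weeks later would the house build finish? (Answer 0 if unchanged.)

0

The binding path is Foundation→RoughPlumb→RoughElec = 3+9+6 = 18; finish at 18 weeks.
The longest path through Drywall is only 9 weeks, so Drywall has float 9.
That remains the longest chain; total 18 weeks.
Change in finish: 18 − 18 = +0 weeks.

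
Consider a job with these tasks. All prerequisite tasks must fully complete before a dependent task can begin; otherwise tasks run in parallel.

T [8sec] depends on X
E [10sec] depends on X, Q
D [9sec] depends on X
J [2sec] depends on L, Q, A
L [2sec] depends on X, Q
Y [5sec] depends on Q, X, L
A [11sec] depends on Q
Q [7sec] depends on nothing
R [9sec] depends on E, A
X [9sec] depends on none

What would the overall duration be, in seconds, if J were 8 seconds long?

28

Baseline: X→E→R = 9+10+9 = 28 → 28 seconds.
J has 8 seconds of float (longest path through it is 20).
The critical path is still X→E→R; finish is now 28 seconds.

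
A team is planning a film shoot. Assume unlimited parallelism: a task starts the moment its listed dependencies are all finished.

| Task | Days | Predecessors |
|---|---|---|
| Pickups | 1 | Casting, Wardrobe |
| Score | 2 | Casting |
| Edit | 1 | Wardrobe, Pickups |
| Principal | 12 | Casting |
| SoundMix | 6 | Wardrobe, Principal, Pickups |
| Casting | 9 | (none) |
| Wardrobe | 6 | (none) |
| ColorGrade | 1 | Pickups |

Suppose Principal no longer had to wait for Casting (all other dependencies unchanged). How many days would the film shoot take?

With the dependency in place, Casting→Principal→SoundMix = 9+12+6 = 27 sets the finish at 27 days.
Without Casting→Principal, Principal's earliest start moves from 9 to 0.
The longest chain is now Principal→SoundMix = 12+6 = 18, so the film shoot takes 18 days.

18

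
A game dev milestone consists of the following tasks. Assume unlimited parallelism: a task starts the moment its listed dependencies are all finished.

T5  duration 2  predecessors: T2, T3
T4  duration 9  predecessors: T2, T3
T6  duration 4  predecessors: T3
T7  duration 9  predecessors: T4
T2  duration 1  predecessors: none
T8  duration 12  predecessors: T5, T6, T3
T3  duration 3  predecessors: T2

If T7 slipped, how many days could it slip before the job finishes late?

0

T2→T3→T4→T7 = 1+3+9+9 = 22 sets the makespan at 22 days.
T7 finishes as early as 22 and must finish by 22.
Slack of T7 = 13 − 13 = 0 days.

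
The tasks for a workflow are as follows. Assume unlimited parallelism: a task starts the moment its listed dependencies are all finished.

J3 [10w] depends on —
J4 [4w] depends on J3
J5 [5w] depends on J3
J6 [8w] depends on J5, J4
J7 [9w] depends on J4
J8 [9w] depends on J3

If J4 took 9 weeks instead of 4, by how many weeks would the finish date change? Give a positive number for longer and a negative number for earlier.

5

Baseline: J3→J4→J7 = 10+4+9 = 23 → 23 weeks.
Since J4 is critical, the +5 change carries straight to that chain (now 28 weeks).
The critical path is still J3→J4→J7; finish is now 28 weeks.
Change in finish: 28 − 23 = +5 weeks.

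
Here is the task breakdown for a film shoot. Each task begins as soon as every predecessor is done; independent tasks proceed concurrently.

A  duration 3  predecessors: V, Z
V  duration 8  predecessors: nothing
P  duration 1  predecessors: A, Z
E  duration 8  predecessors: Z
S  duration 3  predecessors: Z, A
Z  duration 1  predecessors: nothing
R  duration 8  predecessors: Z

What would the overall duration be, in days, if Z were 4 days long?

14

Critical path before the change: V→A→S = 8+3+3 = 14 giving 14 days.
The longest path through Z is only 9 days, so Z has float 5.
That remains the longest chain; total 14 days.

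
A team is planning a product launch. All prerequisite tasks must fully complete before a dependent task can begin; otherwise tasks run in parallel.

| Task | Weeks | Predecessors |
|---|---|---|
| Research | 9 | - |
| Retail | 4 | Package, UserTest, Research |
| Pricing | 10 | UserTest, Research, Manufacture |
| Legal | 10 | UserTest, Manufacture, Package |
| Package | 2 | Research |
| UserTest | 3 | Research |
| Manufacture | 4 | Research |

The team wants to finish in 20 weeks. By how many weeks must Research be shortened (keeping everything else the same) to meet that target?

Current finish: 23 weeks; target: 20.
Research is on every critical path, so each week cut from Research cuts the finish by one (this holds down to a finish of 15).
Need 23 − 20 = 3 weeks off Research → Research becomes 6 weeks, finish becomes 20.

3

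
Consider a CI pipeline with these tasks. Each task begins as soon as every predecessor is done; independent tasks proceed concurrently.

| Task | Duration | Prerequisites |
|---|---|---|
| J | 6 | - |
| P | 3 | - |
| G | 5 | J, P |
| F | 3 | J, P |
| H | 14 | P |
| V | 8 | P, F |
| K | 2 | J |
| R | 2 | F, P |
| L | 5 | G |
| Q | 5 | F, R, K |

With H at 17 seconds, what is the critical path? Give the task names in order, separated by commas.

P, H

As given, the longest chain is P→H = 3+14 = 17, so the finish is 17 seconds.
Since H is critical, the +3 change carries straight to that chain (now 20 seconds).
No other chain overtakes it, so the finish is 20 seconds.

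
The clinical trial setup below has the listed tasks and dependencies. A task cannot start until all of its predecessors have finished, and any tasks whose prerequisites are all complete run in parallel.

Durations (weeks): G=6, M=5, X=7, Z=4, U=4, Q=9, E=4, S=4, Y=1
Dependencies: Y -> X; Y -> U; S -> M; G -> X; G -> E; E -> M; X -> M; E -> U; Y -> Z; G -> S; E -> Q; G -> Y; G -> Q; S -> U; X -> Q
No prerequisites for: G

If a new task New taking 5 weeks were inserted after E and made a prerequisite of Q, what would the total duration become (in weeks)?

24

Originally the plan takes 23 weeks.
With New inserted, Q now waits for max(X, G, E, New).
New critical path: G→E→New→Q = 6+4+5+9 = 24 ⇒ 24 weeks.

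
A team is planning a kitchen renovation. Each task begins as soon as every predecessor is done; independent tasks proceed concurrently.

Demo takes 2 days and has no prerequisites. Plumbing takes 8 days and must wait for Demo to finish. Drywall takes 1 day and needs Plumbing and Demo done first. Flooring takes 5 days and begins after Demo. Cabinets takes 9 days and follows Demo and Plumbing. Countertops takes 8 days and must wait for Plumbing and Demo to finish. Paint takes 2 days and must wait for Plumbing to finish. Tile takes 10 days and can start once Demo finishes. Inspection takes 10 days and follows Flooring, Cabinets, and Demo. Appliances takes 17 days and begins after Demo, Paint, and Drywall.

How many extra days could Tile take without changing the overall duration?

Critical path: Demo→Plumbing→Cabinets→Inspection = 2+8+9+10 = 29, so the finish is 29 days.
Longest path through Tile: 12 days (earliest finish 12, latest finish 29).
So Tile can slip 29 − 12 = 17 days.

17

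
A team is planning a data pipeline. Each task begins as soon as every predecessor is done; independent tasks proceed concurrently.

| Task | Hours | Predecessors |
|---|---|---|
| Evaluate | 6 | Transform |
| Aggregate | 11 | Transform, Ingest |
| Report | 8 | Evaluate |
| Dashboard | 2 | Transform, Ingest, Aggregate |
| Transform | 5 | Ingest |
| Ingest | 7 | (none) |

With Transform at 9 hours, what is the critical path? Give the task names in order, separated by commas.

As given, the longest chain is Ingest→Transform→Evaluate→Report = 7+5+6+8 = 26, so the finish is 26 hours.
Transform lies on that path, so at 9 hours the path becomes 30 hours.
The critical path is still Ingest→Transform→Evaluate→Report; finish is now 30 hours.

Ingest, Transform, Evaluate, Report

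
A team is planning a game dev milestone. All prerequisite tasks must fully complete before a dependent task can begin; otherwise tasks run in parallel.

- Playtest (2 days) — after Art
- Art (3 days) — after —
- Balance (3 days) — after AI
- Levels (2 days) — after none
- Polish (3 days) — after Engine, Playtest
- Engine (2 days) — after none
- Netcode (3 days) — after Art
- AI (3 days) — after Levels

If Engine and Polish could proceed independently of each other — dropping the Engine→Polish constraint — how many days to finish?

8

Before: longest chain Art→Playtest→Polish = 3+2+3 = 8, finish 8.
Dropping Engine→Polish doesn't change Polish's earliest start (5); another predecessor still binds.
The longest chain is now Art→Playtest→Polish = 3+2+3 = 8, so the schedule takes 8 days.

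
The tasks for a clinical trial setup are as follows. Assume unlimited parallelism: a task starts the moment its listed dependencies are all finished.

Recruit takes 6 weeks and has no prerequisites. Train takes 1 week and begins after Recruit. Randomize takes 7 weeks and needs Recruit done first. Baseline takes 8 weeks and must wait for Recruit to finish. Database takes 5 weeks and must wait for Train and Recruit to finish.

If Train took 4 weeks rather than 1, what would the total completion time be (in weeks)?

Critical path before the change: Recruit→Baseline = 6+8 = 14 giving 14 weeks.
Train is off the critical path — its longest chain is 12 weeks, giving 2 of slack.
The binding chain switches to Recruit→Train→Database = 6+4+5 = 15; finish 15 weeks.

15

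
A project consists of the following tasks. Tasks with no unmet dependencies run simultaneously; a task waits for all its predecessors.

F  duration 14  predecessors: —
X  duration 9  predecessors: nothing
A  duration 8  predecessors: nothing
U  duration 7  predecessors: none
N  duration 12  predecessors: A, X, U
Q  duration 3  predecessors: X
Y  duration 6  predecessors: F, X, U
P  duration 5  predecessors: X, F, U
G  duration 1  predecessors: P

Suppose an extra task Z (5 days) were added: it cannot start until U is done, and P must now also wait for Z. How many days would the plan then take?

21

Originally the plan takes 21 days.
With Z inserted, P now waits for max(X, F, U, Z).
New critical path: X→N = 9+12 = 21 ⇒ 21 days.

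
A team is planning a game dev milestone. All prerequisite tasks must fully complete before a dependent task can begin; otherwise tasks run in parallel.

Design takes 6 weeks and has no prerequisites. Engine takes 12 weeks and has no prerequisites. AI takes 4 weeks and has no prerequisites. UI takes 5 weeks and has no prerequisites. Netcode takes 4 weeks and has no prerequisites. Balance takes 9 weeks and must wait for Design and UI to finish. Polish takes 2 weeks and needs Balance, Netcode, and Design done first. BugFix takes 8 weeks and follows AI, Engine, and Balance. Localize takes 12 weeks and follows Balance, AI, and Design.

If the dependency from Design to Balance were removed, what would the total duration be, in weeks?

Before: longest chain Design→Balance→Localize = 6+9+12 = 27, finish 27.
Without Design→Balance, Balance's earliest start moves from 6 to 5.
New critical path: UI→Balance→Localize = 5+9+12 = 26 ⇒ 26 weeks.

26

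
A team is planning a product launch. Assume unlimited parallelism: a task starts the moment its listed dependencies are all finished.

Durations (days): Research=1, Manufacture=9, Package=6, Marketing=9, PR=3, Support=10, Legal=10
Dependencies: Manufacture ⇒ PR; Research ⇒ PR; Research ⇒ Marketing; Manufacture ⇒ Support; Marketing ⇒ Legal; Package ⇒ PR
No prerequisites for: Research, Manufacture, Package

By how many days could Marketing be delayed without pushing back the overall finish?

Critical path: Research→Marketing→Legal = 1+9+10 = 20, so the finish is 20 days.
Marketing finishes as early as 10 and must finish by 10.
Float = 20 − 20 = 0.

0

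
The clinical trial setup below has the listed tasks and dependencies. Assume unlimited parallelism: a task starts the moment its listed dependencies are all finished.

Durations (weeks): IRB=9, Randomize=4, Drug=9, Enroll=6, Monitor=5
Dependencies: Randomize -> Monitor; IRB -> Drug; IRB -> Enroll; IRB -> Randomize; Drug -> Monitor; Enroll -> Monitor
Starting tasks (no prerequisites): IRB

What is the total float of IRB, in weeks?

0

IRB→Drug→Monitor = 9+9+5 = 23 sets the makespan at 23 weeks.
IRB finishes as early as 9 and must finish by 9.
Float = 23 − 23 = 0.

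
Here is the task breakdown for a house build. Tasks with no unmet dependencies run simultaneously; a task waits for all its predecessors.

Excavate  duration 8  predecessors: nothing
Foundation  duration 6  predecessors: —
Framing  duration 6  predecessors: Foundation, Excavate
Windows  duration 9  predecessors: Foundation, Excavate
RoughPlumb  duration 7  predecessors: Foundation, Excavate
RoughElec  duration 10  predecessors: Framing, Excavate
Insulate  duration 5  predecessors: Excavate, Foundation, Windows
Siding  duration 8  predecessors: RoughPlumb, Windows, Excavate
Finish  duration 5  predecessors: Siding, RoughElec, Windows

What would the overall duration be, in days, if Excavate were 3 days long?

28

Critical path before the change: Excavate→Windows→Siding→Finish = 8+9+8+5 = 30 giving 30 days.
Since Excavate is critical, the -5 change carries straight to that chain (now 25 days).
Now Foundation→Windows→Siding→Finish = 6+9+8+5 = 28 is longest, so the finish becomes 28 days.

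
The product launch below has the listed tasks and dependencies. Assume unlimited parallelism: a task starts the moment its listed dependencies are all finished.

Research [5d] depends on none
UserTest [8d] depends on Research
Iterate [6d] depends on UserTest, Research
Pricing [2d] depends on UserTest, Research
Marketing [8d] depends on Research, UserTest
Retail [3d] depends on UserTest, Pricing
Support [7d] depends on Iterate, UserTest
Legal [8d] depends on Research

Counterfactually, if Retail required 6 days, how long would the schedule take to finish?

26

Actual critical path: Research→UserTest→Iterate→Support = 5+8+6+7 = 26 ⇒ 26 days.
Retail has 8 days of float (longest path through it is 18).
No other chain overtakes it, so the finish is 26 days.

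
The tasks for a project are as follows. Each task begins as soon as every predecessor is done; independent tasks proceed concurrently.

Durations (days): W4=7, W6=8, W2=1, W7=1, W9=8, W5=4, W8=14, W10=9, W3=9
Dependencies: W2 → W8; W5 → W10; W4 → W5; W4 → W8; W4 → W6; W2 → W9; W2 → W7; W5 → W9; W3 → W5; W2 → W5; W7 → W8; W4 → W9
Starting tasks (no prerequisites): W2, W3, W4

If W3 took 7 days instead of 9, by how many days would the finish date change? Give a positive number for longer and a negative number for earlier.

-1

Critical path before the change: W3→W5→W10 = 9+4+9 = 22 giving 22 days.
Since W3 is critical, the -2 change carries straight to that chain (now 20 days).
The binding chain switches to W4→W8 = 7+14 = 21; finish 21 days.
Change in finish: 21 − 22 = -1 days.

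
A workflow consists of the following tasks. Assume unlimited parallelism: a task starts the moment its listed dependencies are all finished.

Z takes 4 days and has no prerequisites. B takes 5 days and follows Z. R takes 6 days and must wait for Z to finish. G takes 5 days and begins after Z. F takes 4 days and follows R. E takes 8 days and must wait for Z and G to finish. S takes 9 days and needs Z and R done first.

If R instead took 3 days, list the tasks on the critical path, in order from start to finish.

Critical path before the change: Z→R→S = 4+6+9 = 19 giving 19 days.
R is on the critical path; changing it to 3 makes that path 16 days.
Now Z→G→E = 4+5+8 = 17 is longest, so the finish becomes 17 days.

Z, G, E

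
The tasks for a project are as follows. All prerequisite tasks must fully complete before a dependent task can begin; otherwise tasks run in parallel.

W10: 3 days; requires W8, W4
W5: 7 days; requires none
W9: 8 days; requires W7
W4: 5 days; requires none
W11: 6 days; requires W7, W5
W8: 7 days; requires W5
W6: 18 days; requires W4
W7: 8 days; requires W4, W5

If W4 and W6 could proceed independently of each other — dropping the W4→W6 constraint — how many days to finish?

Original critical path: W4→W6 = 5+18 = 23 ⇒ 23 days.
Without W4→W6, W6's earliest start moves from 5 to 0.
The longest chain is now W5→W7→W9 = 7+8+8 = 23, so the plan takes 23 days.

23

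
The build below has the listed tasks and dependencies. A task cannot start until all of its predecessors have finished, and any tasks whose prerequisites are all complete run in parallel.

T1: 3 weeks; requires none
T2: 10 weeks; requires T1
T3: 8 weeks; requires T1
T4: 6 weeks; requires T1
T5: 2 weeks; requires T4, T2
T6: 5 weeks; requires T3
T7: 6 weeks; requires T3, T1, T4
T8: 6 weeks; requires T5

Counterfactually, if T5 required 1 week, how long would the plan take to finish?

20

Actual critical path: T1→T2→T5→T8 = 3+10+2+6 = 21 ⇒ 21 weeks.
Since T5 is critical, the -1 change carries straight to that chain (now 20 weeks).
No other chain overtakes it, so the finish is 20 weeks.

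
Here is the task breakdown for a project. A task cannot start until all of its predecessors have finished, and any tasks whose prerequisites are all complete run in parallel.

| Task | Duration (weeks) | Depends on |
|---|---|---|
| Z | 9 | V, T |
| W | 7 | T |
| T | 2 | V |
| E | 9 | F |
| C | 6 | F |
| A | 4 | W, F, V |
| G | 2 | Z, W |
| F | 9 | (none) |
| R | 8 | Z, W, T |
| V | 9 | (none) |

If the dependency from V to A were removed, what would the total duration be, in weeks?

With the dependency in place, V→T→Z→R = 9+2+9+8 = 28 sets the finish at 28 weeks.
Dropping V→A doesn't change A's earliest start (18); another predecessor still binds.
New critical path: V→T→Z→R = 9+2+9+8 = 28 ⇒ 28 weeks.

28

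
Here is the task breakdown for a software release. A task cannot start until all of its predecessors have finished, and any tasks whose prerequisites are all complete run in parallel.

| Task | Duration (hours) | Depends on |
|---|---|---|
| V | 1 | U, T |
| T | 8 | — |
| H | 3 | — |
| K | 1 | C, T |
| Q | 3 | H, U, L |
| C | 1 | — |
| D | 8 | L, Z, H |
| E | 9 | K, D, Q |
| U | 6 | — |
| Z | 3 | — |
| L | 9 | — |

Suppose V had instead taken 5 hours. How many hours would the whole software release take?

26

Baseline: L→D→E = 9+8+9 = 26 → 26 hours.
V is off the critical path — its longest chain is 9 hours, giving 17 of slack.
No other chain overtakes it, so the finish is 26 hours.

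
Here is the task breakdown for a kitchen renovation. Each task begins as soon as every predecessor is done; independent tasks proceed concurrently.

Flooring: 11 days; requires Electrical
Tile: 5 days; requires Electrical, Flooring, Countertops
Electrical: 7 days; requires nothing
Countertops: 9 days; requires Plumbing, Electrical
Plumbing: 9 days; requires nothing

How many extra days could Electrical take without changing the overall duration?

The longest chain is Plumbing→Countertops→Tile = 9+9+5 = 23; overall finish 23 days.
The longest chain containing Electrical totals 23 days.
Float = 23 − 23 = 0.

0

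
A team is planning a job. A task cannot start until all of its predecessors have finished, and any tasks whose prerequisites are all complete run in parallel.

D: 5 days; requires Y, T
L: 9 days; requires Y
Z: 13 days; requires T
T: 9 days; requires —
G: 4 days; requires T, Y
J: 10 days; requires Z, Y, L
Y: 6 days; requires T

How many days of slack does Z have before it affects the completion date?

2

T→Y→L→J = 9+6+9+10 = 34 sets the makespan at 34 days.
The longest chain containing Z totals 32 days.
Slack of Z = 11 − 9 = 2 days.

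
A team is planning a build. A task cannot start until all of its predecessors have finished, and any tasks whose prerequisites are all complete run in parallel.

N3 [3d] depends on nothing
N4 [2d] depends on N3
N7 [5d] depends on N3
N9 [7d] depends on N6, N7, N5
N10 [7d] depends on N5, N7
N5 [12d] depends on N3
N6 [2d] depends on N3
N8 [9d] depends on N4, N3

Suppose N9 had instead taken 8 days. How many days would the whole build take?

23

As given, the longest chain is N3→N5→N9 = 3+12+7 = 22, so the finish is 22 days.
N9 is on the critical path; changing it to 8 makes that path 23 days.
No other chain overtakes it, so the finish is 23 days.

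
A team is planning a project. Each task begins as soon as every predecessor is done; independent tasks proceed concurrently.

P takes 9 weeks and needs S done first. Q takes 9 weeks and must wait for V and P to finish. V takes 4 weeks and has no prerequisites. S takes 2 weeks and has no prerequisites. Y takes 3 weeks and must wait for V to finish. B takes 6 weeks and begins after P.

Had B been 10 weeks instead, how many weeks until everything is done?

21

As given, the longest chain is S→P→Q = 2+9+9 = 20, so the finish is 20 weeks.
B has 3 weeks of float (longest path through it is 17).
New critical path: S→P→B = 2+9+10 = 21 ⇒ 21 weeks.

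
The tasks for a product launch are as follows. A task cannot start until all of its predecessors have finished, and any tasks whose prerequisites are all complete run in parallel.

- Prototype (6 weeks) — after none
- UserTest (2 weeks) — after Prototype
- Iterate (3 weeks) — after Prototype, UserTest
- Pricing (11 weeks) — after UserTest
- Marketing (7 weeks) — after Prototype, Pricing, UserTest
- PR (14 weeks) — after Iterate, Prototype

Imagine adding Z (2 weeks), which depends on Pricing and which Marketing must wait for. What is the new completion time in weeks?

28

Originally the plan takes 26 weeks.
With Z inserted, Marketing now waits for max(Prototype, Pricing, UserTest, Z).
New critical path: Prototype→UserTest→Pricing→Z→Marketing = 6+2+11+2+7 = 28 ⇒ 28 weeks.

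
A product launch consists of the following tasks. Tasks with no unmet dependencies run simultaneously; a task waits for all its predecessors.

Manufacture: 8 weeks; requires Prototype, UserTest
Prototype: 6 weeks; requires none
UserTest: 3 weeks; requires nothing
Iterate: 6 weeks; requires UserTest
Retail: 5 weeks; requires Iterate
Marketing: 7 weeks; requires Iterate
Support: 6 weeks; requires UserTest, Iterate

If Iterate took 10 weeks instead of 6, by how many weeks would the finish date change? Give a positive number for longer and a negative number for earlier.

As given, the longest chain is UserTest→Iterate→Marketing = 3+6+7 = 16, so the finish is 16 weeks.
Iterate is on the critical path; changing it to 10 makes that path 20 weeks.
The critical path is still UserTest→Iterate→Marketing; finish is now 20 weeks.
Change in finish: 20 − 16 = +4 weeks.

4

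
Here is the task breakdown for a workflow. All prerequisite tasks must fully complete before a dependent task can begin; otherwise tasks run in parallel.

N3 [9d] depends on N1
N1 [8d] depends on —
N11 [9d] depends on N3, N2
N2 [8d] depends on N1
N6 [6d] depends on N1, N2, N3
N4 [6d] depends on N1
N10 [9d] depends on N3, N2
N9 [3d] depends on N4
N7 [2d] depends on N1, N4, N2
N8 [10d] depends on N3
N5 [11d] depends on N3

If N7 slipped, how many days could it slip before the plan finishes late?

The longest chain is N1→N3→N5 = 8+9+11 = 28; overall finish 28 days.
Longest path through N7: 18 days (earliest finish 18, latest finish 28).
So N7 can slip 28 − 18 = 10 days.

10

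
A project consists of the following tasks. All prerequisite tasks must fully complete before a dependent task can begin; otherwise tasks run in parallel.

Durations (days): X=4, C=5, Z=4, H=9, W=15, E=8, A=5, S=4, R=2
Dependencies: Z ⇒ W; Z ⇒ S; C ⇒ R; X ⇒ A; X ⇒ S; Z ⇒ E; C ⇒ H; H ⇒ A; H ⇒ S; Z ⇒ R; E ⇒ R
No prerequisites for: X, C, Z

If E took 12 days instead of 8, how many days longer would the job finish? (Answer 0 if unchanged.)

The binding path is C→H→A = 5+9+5 = 19; finish at 19 days.
The longest path through E is only 14 days, so E has float 5.
No other chain overtakes it, so the finish is 19 days.
Change in finish: 19 − 19 = +0 days.

0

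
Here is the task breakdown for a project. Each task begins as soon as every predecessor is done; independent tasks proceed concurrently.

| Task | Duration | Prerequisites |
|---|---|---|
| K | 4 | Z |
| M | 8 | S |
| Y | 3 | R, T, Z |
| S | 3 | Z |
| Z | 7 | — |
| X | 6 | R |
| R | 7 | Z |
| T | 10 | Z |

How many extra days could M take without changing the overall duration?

Critical path: Z→R→X = 7+7+6 = 20, so the finish is 20 days.
Longest path through M: 18 days (earliest finish 18, latest finish 20).
Slack of M = 12 − 10 = 2 days.

2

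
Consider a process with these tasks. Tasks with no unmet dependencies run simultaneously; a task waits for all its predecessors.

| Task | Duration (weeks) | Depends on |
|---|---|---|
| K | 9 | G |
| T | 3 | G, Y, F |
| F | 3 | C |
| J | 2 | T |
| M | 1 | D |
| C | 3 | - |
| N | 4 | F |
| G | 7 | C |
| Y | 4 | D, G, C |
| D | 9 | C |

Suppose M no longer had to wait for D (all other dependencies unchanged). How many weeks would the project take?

Original critical path: C→D→Y→T→J = 3+9+4+3+2 = 21 ⇒ 21 weeks.
Without D→M, M's earliest start moves from 12 to 0.
New critical path: C→D→Y→T→J = 3+9+4+3+2 = 21 ⇒ 21 weeks.

21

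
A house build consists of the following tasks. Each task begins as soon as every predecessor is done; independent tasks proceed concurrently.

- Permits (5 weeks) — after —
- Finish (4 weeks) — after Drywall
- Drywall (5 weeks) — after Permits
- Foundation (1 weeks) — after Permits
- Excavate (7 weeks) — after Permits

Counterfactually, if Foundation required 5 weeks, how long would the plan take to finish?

Baseline: Permits→Drywall→Finish = 5+5+4 = 14 → 14 weeks.
The longest path through Foundation is only 6 weeks, so Foundation has float 8.
The critical path is still Permits→Drywall→Finish; finish is now 14 weeks.

14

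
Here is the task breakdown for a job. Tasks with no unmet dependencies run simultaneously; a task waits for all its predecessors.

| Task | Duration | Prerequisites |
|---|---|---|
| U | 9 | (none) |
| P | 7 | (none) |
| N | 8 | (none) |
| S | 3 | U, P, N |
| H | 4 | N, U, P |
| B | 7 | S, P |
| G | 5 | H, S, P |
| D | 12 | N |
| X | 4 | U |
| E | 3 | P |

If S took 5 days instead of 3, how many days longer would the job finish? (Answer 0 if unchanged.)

As given, the longest chain is N→D = 8+12 = 20, so the finish is 20 days.
S is off the critical path — its longest chain is 19 days, giving 1 of slack.
The binding chain switches to U→S→B = 9+5+7 = 21; finish 21 days.
Change in finish: 21 − 20 = +1 days.

1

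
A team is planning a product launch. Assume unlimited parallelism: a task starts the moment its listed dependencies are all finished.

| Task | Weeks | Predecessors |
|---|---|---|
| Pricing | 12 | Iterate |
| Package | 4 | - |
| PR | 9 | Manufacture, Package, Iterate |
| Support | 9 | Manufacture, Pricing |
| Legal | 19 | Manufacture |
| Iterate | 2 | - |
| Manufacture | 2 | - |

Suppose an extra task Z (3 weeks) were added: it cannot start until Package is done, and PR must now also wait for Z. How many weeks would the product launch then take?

23

Originally the product launch takes 23 weeks.
With Z inserted, PR now waits for max(Manufacture, Package, Iterate, Z).
New critical path: Iterate→Pricing→Support = 2+12+9 = 23 ⇒ 23 weeks.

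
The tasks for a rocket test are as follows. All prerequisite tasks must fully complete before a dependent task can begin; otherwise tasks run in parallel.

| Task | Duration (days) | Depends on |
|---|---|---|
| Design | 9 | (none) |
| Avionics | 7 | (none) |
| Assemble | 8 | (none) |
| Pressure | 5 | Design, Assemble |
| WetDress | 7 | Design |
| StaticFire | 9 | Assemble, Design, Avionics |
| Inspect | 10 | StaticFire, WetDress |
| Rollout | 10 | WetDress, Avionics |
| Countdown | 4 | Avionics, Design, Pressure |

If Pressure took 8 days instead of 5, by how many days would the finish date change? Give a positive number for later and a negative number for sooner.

0

Baseline: Design→StaticFire→Inspect = 9+9+10 = 28 → 28 days.
Pressure has 10 days of float (longest path through it is 18).
No other chain overtakes it, so the finish is 28 days.
Change in finish: 28 − 28 = +0 days.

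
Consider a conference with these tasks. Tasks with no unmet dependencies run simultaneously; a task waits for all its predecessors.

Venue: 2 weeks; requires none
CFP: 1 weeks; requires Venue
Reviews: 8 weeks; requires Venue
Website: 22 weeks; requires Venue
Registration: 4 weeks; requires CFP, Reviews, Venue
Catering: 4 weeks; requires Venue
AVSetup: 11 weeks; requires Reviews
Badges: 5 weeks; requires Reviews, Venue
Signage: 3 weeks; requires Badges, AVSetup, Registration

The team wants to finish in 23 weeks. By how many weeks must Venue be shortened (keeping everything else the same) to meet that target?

Current finish: 24 weeks; target: 23.
Venue is on every critical path, so each week cut from Venue cuts the finish by one (this holds down to a finish of 23).
Need 24 − 23 = 1 week off Venue → Venue becomes 1 week, finish becomes 23.

1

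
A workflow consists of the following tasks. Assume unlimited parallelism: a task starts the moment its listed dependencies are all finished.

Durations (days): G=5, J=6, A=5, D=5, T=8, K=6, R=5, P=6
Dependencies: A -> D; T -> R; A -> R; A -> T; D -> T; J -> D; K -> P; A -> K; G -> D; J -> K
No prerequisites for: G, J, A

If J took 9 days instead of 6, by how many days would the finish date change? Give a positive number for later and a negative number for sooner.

Baseline: J→D→T→R = 6+5+8+5 = 24 → 24 days.
J lies on that path, so at 9 days the path becomes 27 days.
That remains the longest chain; total 27 days.
Change in finish: 27 − 24 = +3 days.

3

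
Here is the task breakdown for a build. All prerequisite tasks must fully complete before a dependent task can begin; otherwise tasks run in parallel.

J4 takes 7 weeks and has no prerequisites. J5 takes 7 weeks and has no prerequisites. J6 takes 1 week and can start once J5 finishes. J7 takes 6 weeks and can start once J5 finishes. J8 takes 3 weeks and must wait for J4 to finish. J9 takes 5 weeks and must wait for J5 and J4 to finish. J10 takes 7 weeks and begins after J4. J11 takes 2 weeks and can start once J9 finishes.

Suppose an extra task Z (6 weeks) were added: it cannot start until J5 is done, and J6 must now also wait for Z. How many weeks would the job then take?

Originally the job takes 14 weeks.
With Z inserted, J6 now waits for max(J5, Z).
New critical path: J4→J9→J11 = 7+5+2 = 14 ⇒ 14 weeks.

14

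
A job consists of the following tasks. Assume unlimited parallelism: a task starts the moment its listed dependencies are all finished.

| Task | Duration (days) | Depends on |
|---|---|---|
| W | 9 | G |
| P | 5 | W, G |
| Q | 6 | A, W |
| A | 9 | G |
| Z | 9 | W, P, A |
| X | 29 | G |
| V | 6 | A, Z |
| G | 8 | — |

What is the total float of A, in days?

5

Critical path: G→W→P→Z→V = 8+9+5+9+6 = 37, so the finish is 37 days.
The longest chain containing A totals 32 days.
So A can slip 22 − 17 = 5 days.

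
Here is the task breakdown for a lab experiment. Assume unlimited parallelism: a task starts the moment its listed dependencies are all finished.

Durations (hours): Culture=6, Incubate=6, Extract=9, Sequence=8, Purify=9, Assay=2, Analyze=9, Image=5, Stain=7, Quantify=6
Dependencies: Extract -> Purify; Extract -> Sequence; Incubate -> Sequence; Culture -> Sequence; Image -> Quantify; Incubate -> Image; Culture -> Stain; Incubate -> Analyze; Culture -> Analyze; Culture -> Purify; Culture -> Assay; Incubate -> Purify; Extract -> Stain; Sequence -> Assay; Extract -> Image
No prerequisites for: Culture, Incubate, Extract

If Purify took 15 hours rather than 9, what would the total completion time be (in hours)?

24

Critical path before the change: Extract→Image→Quantify = 9+5+6 = 20 giving 20 hours.
Purify has 2 hours of float (longest path through it is 18).
The binding chain switches to Extract→Purify = 9+15 = 24; finish 24 hours.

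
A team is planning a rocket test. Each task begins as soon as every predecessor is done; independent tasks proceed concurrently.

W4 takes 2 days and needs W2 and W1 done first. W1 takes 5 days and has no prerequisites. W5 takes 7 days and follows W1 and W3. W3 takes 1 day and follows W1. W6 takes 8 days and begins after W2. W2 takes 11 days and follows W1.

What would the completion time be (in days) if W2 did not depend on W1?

Before: longest chain W1→W2→W6 = 5+11+8 = 24, finish 24.
Without W1→W2, W2's earliest start moves from 5 to 0.
New critical path: W2→W6 = 11+8 = 19 ⇒ 19 days.

19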